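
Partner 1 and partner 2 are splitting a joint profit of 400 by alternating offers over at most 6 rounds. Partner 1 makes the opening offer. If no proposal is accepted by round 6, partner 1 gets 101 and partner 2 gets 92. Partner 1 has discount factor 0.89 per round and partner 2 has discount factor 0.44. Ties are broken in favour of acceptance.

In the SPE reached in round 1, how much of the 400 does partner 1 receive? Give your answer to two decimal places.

352.88

Round 6 (partner 2 proposes): partner 1 gets 101 if talks fail, so partner 2 offers 101 and keeps 299.
Round 5 (partner 1 proposes): partner 2 can get 299 next round, worth 0.44 × 299 = 131.56 now, so partner 1 offers 131.56, keeping 268.44.
Round 4 (partner 2 proposes): partner 1 can get 268.44 next round, worth 0.89 × 268.44 = 238.9116 now; partner 2 offers that and keeps 161.0884.
Round 3 (partner 1 proposes): partner 2 can get 161.0884 next round, worth 0.44 × 161.0884 = 70.878896 now; partner 1 offers that and keeps 329.121104.
Round 2 (partner 2 proposes): partner 1 can get 329.121104 next round, worth 0.89 × 329.121104 = 292.91778256 now, so partner 2 offers 292.91778256, keeping 107.08221744.
Round 1 (partner 1 proposes): partner 2 can get 107.08221744 next round, worth 0.44 × 107.08221744 = 47.1161756736 now. Partner 1 offers 47.1161756736 and keeps 400 − 47.1161756736 = 352.8838243264.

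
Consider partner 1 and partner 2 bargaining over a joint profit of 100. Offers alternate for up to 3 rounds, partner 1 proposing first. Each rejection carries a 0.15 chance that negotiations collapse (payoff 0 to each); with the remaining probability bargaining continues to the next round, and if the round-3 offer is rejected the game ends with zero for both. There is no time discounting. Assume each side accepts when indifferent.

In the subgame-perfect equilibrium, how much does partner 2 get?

Round 3 (partner 1 proposes): partner 2 will accept anything ≥ 0, so partner 1 offers 0 and keeps 100.
Round 2 (partner 2 proposes): rejecting gives partner 1 an expected 0.85 × 100 = 85. Partner 2 offers 85 and keeps 100 − 85 = 15.
Round 1 (partner 1 proposes): rejecting gives partner 2 an expected 0.85 × 15 = 12.75. Partner 1 offers 12.75 and keeps 100 − 12.75 = 87.25.

12.75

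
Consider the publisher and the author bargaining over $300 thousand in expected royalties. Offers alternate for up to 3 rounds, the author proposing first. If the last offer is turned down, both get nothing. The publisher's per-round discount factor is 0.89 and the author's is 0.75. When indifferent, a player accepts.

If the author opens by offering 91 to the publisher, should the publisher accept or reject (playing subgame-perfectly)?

Round 3 (the author proposes): the publisher will accept anything ≥ 0, so the author offers 0 and keeps 300.
Round 2 (the publisher proposes): the author can get 300 next round, worth 0.75 × 300 = 225 now; the publisher offers that and keeps 75.
So by rejecting in round 1, the publisher gets 75 next round, worth 0.89 × 75 = 66.75 now.
Offer 91 ≥ 66.75, so the publisher accepts.

Accept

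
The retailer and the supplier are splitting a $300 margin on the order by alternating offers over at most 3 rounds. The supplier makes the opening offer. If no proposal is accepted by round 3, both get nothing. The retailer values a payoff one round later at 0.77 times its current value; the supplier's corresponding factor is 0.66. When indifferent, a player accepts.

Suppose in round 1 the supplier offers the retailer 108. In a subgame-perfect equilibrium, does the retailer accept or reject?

Round 3 (the supplier proposes): the retailer will accept anything ≥ 0, so the supplier offers 0 and keeps 300.
Round 2 (the retailer proposes): the supplier can get 300 next round, worth 0.66 × 300 = 198 now; the retailer offers that and keeps 102.
So by rejecting in round 1, the retailer gets 102 next round, worth 0.77 × 102 = 78.54 now.
Offer 108 ≥ 78.54, so the retailer accepts.

Accept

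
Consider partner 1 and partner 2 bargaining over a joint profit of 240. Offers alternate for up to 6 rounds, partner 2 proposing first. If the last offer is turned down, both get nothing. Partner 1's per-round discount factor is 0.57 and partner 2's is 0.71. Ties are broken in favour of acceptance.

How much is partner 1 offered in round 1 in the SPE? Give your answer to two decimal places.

Round 6 (partner 1 proposes): partner 2 will accept anything ≥ 0, so partner 1 offers 0 and keeps 240.
Round 5 (partner 2 proposes): partner 1 can get 240 next round, worth 0.57 × 240 = 136.8 now, so partner 2 offers 136.8, keeping 103.2.
Round 4 (partner 1 proposes): partner 2 can get 103.2 next round, worth 0.71 × 103.2 = 73.272 now. Partner 1 offers 73.272 and keeps 240 − 73.272 = 166.728.
Round 3 (partner 2 proposes): partner 1 can get 166.728 next round, worth 0.57 × 166.728 = 95.03496 now, so partner 2 offers 95.03496, keeping 144.96504.
Round 2 (partner 1 proposes): partner 2 can get 144.96504 next round, worth 0.71 × 144.96504 = 102.9251784 now, so partner 1 offers 102.9251784, keeping 137.0748216.
Round 1 (partner 2 proposes): partner 1 can get 137.0748216 next round, worth 0.57 × 137.0748216 = 78.132648312 now; partner 2 offers that and keeps 161.867351688.

78.13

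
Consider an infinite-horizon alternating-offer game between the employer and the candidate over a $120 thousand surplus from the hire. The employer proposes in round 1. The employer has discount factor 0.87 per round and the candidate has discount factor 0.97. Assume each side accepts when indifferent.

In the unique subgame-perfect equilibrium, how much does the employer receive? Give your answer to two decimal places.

In a stationary SPE each proposer offers the other exactly their discounted continuation value.
If the employer keeps x when proposing and the candidate keeps y when proposing, then x = 120 − 0.97y and y = 120 − 0.87x.
Solving: x = 120(1 − 0.97) / (1 − 0.87·0.97) = 3.6 / 0.1561 ≈ 23.0621.
The candidate gets 120 − 23.0621 ≈ 96.9379.

23.06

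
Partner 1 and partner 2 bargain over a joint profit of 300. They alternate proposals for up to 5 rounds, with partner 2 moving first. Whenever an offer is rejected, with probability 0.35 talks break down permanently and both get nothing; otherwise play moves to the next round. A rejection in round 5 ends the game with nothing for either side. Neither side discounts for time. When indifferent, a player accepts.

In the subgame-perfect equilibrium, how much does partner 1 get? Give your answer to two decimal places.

Round 5 (partner 2 proposes): partner 1 will accept anything ≥ 0, so partner 2 offers 0 and keeps 300.
Round 4 (partner 1 proposes): rejecting gives partner 2 an expected 0.65 × 300 = 195. Partner 1 offers 195 and keeps 300 − 195 = 105.
Round 3 (partner 2 proposes): rejecting gives partner 1 an expected 0.65 × 105 = 68.25. Partner 2 offers 68.25 and keeps 300 − 68.25 = 231.75.
Round 2 (partner 1 proposes): rejecting gives partner 2 an expected 0.65 × 231.75 = 150.6375; partner 1 offers that and keeps 149.3625.
Round 1 (partner 2 proposes): rejecting gives partner 1 an expected 0.65 × 149.3625 = 97.085625, so partner 2 offers 97.085625, keeping 202.914375.

97.09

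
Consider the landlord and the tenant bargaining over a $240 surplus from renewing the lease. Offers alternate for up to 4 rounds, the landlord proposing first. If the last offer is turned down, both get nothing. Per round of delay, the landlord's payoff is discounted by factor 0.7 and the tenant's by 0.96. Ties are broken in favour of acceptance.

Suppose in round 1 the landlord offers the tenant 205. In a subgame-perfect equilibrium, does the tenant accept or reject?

Round 4 (the tenant proposes): the landlord will accept anything ≥ 0, so the tenant offers 0 and keeps 240.
Round 3 (the landlord proposes): the tenant can get 240 next round, worth 0.96 × 240 = 230.4 now. The landlord offers 230.4 and keeps 240 − 230.4 = 9.6.
Round 2 (the tenant proposes): the landlord can get 9.6 next round, worth 0.7 × 9.6 = 6.72 now; the tenant offers that and keeps 233.28.
So by rejecting in round 1, the tenant gets 233.28 next round, worth 0.96 × 233.28 = 223.9488 now.
Offer 205 < 223.9488, so the tenant rejects.

Reject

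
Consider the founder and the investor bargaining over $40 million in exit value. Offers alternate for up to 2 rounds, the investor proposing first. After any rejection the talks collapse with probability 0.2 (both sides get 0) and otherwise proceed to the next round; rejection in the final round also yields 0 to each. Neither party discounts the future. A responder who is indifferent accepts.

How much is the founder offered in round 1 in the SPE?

32

Round 2 (the founder proposes): the investor will accept anything ≥ 0, so the founder offers 0 and keeps 40.
Round 1 (the investor proposes): rejecting gives the founder an expected 0.8 × 40 = 32; the investor offers that and keeps 8.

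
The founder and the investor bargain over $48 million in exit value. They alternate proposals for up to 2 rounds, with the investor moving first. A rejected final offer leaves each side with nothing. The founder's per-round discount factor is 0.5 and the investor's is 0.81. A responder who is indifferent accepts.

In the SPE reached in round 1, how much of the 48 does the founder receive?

Solve by backward induction from round 2.
Round 2 (the founder proposes): rejection yields 0 for the investor; the founder offers 0 and keeps 48.
Round 1 (the investor proposes): the founder can get 48 next round, worth 0.5 × 48 = 24 now, so the investor offers 24, keeping 24.

24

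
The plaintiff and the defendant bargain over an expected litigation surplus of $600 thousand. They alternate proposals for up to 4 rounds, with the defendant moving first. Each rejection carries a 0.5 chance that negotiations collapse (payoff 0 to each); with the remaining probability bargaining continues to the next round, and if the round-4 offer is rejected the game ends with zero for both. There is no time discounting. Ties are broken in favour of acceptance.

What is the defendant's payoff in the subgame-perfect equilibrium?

Round 4 (the plaintiff proposes): rejection yields 0 for the defendant; the plaintiff offers 0 and keeps 600.
Round 3 (the defendant proposes): rejecting gives the plaintiff an expected 0.5 × 600 = 300. The defendant offers 300 and keeps 600 − 300 = 300.
Round 2 (the plaintiff proposes): rejecting gives the defendant an expected 0.5 × 300 = 150. The plaintiff offers 150 and keeps 600 − 150 = 450.
Round 1 (the defendant proposes): rejecting gives the plaintiff an expected 0.5 × 450 = 225, so the defendant offers 225, keeping 375.

375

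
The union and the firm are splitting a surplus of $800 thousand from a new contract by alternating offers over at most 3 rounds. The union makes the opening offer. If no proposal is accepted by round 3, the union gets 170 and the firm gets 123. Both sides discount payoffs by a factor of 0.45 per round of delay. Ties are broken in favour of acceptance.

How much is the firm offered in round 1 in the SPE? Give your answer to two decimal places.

222.91

Round 3 (the union proposes): the firm gets 123 if talks fail, so the union offers 123 and keeps 677.
Round 2 (the firm proposes): the union can get 677 next round, worth 0.45 × 677 = 304.65 now. The firm offers 304.65 and keeps 800 − 304.65 = 495.35.
Round 1 (the union proposes): the firm can get 495.35 next round, worth 0.45 × 495.35 = 222.9075 now, so the union offers 222.9075, keeping 577.0925.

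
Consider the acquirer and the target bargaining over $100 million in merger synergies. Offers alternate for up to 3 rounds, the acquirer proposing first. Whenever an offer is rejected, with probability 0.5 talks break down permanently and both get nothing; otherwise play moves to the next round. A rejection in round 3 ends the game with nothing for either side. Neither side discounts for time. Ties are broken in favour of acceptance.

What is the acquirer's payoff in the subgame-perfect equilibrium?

Round 3 (the acquirer proposes): rejection yields 0 for the target; the acquirer offers 0 and keeps 100.
Round 2 (the target proposes): rejecting gives the acquirer an expected 0.5 × 100 = 50, so the target offers 50, keeping 50.
Round 1 (the acquirer proposes): rejecting gives the target an expected 0.5 × 50 = 25, so the acquirer offers 25, keeping 75.

75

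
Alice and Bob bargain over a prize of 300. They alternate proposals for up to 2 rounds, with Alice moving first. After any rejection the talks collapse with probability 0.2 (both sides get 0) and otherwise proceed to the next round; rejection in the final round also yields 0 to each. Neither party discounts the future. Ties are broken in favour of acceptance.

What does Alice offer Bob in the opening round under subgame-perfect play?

Round 2 (Bob proposes): rejection yields 0 for Alice; Bob offers 0 and keeps 300.
Round 1 (Alice proposes): rejecting gives Bob an expected 0.8 × 300 = 240; Alice offers that and keeps 60.

240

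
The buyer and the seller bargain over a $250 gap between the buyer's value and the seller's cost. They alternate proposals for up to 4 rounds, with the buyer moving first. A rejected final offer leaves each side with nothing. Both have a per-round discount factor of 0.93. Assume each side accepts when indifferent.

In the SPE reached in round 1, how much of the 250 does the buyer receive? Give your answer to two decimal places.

Round 4 (the seller proposes): the buyer will accept anything ≥ 0, so the seller offers 0 and keeps 250.
Round 3 (the buyer proposes): the seller can get 250 next round, worth 0.93 × 250 = 232.5 now; the buyer offers that and keeps 17.5.
Round 2 (the seller proposes): the buyer can get 17.5 next round, worth 0.93 × 17.5 = 16.275 now, so the seller offers 16.275, keeping 233.725.
Round 1 (the buyer proposes): the seller can get 233.725 next round, worth 0.93 × 233.725 = 217.36425 now; the buyer offers that and keeps 32.63575.

32.64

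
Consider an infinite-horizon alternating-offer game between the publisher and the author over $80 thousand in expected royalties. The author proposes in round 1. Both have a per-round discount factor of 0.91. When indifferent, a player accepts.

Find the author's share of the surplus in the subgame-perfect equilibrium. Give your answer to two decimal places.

41.88

In a stationary SPE each proposer offers the other exactly their discounted continuation value.
If the author keeps x when proposing and the publisher keeps y when proposing, then x = 80 − 0.91y and y = 80 − 0.91x.
Solving: x = 80(1 − 0.91) / (1 − 0.91·0.91) = 7.2 / 0.1719 ≈ 41.8848.
The publisher gets 80 − 41.8848 ≈ 38.1152.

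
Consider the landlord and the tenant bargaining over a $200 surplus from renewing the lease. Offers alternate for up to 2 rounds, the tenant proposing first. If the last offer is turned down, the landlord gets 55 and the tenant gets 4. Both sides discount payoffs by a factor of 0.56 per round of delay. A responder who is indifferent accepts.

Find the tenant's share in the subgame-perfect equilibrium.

Round 2 (the landlord proposes): the tenant gets 4 if talks fail, so the landlord offers 4 and keeps 196.
Round 1 (the tenant proposes): the landlord can get 196 next round, worth 0.56 × 196 = 109.76 now, so the tenant offers 109.76, keeping 90.24.

90.24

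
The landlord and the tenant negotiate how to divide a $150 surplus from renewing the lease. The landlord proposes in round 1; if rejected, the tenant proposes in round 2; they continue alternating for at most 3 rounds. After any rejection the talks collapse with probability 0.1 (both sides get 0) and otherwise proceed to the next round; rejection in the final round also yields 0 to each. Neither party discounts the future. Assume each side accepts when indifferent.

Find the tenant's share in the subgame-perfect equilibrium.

Round 3 (the landlord proposes): the tenant will accept anything ≥ 0, so the landlord offers 0 and keeps 150.
Round 2 (the tenant proposes): rejecting gives the landlord an expected 0.9 × 150 = 135. The tenant offers 135 and keeps 150 − 135 = 15.
Round 1 (the landlord proposes): rejecting gives the tenant an expected 0.9 × 15 = 13.5; the landlord offers that and keeps 136.5.

13.5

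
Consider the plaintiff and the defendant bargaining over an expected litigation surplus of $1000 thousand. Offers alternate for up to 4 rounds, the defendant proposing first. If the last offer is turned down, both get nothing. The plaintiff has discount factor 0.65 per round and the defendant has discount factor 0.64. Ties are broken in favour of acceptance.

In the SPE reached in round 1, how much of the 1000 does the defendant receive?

495.6

Round 4 (the plaintiff proposes): rejection yields 0 for the defendant; the plaintiff offers 0 and keeps 1000.
Round 3 (the defendant proposes): the plaintiff can get 1000 next round, worth 0.65 × 1000 = 650 now. The defendant offers 650 and keeps 1000 − 650 = 350.
Round 2 (the plaintiff proposes): the defendant can get 350 next round, worth 0.64 × 350 = 224 now, so the plaintiff offers 224, keeping 776.
Round 1 (the defendant proposes): the plaintiff can get 776 next round, worth 0.65 × 776 = 504.4 now, so the defendant offers 504.4, keeping 495.6.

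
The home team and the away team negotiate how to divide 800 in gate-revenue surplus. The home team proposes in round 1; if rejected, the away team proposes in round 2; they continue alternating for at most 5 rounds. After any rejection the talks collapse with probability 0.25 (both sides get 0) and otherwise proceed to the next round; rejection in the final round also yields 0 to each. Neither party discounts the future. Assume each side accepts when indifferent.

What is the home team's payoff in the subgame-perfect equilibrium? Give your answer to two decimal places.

565.63

By backward induction:
Round 5 (the home team proposes): the away team will accept anything ≥ 0, so the home team offers 0 and keeps 800.
Round 4 (the away team proposes): rejecting gives the home team an expected 0.75 × 800 = 600; the away team offers that and keeps 200.
Round 3 (the home team proposes): rejecting gives the away team an expected 0.75 × 200 = 150; the home team offers that and keeps 650.
Round 2 (the away team proposes): rejecting gives the home team an expected 0.75 × 650 = 487.5; the away team offers that and keeps 312.5.
Round 1 (the home team proposes): rejecting gives the away team an expected 0.75 × 312.5 = 234.375, so the home team offers 234.375, keeping 565.625.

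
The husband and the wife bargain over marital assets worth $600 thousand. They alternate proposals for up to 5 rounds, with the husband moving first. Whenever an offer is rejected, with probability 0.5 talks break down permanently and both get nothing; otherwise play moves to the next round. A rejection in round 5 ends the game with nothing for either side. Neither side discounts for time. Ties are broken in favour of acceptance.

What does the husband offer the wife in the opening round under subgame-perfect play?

187.5

Round 5 (the husband proposes): the wife will accept anything ≥ 0, so the husband offers 0 and keeps 600.
Round 4 (the wife proposes): rejecting gives the husband an expected 0.5 × 600 = 300. The wife offers 300 and keeps 600 − 300 = 300.
Round 3 (the husband proposes): rejecting gives the wife an expected 0.5 × 300 = 150, so the husband offers 150, keeping 450.
Round 2 (the wife proposes): rejecting gives the husband an expected 0.5 × 450 = 225. The wife offers 225 and keeps 600 − 225 = 375.
Round 1 (the husband proposes): rejecting gives the wife an expected 0.5 × 375 = 187.5. The husband offers 187.5 and keeps 600 − 187.5 = 412.5.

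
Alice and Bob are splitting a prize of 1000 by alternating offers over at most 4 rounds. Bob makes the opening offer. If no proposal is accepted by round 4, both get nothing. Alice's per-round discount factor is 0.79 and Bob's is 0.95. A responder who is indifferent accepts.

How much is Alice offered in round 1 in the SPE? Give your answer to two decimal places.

Round 4 (Alice proposes): rejection yields 0 for Bob; Alice offers 0 and keeps 1000.
Round 3 (Bob proposes): Alice can get 1000 next round, worth 0.79 × 1000 = 790 now; Bob offers that and keeps 210.
Round 2 (Alice proposes): Bob can get 210 next round, worth 0.95 × 210 = 199.5 now; Alice offers that and keeps 800.5.
Round 1 (Bob proposes): Alice can get 800.5 next round, worth 0.79 × 800.5 = 632.395 now. Bob offers 632.395 and keeps 1000 − 632.395 = 367.605.

632.40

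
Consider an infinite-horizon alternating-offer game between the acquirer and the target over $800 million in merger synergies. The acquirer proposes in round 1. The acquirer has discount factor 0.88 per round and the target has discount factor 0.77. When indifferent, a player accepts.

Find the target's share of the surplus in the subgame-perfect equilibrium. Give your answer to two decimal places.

Let x be the acquirer's share when the acquirer proposes and y be the target's share when the target proposes.
The target accepts iff offered ≥ 0.77·y, so x = 800 − 0.77y. Symmetrically y = 800 − 0.88x.
Substituting: x = 800 − 0.77(800 − 0.88x), giving x(1 − 0.88·0.77) = 800(1 − 0.77).
So x = 800 × 0.23 / 0.3224 ≈ 570.7196, and the target receives 800 − x ≈ 229.2804.

229.28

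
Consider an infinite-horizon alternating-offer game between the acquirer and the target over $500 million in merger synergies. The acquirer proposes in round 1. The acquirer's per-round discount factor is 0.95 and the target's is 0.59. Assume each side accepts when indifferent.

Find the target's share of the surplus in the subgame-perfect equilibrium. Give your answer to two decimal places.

In a stationary SPE each proposer offers the other exactly their discounted continuation value.
If the acquirer keeps x when proposing and the target keeps y when proposing, then x = 500 − 0.59y and y = 500 − 0.95x.
Solving: x = 500(1 − 0.59) / (1 − 0.95·0.59) = 205 / 0.4395 ≈ 466.4391.
The target gets 500 − 466.4391 ≈ 33.5609.

33.56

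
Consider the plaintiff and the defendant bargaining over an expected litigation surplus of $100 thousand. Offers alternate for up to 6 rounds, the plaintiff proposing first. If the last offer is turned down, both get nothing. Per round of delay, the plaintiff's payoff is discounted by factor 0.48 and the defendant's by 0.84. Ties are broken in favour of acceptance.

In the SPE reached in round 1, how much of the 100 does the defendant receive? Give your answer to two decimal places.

Round 6 (the defendant proposes): rejection yields 0 for the plaintiff; the defendant offers 0 and keeps 100.
Round 5 (the plaintiff proposes): the defendant can get 100 next round, worth 0.84 × 100 = 84 now; the plaintiff offers that and keeps 16.
Round 4 (the defendant proposes): the plaintiff can get 16 next round, worth 0.48 × 16 = 7.68 now; the defendant offers that and keeps 92.32.
Round 3 (the plaintiff proposes): the defendant can get 92.32 next round, worth 0.84 × 92.32 = 77.5488 now. The plaintiff offers 77.5488 and keeps 100 − 77.5488 = 22.4512.
Round 2 (the defendant proposes): the plaintiff can get 22.4512 next round, worth 0.48 × 22.4512 = 10.776576 now. The defendant offers 10.776576 and keeps 100 − 10.776576 = 89.223424.
Round 1 (the plaintiff proposes): the defendant can get 89.223424 next round, worth 0.84 × 89.223424 = 74.94767616 now, so the plaintiff offers 74.94767616, keeping 25.05232384.

74.95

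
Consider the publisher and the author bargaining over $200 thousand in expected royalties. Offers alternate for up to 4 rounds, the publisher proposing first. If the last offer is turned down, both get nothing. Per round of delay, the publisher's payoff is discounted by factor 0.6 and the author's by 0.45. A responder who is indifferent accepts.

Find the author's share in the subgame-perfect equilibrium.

60.3

Round 4 (the author proposes): rejection yields 0 for the publisher; the author offers 0 and keeps 200.
Round 3 (the publisher proposes): the author can get 200 next round, worth 0.45 × 200 = 90 now; the publisher offers that and keeps 110.
Round 2 (the author proposes): the publisher can get 110 next round, worth 0.6 × 110 = 66 now; the author offers that and keeps 134.
Round 1 (the publisher proposes): the author can get 134 next round, worth 0.45 × 134 = 60.3 now, so the publisher offers 60.3, keeping 139.7.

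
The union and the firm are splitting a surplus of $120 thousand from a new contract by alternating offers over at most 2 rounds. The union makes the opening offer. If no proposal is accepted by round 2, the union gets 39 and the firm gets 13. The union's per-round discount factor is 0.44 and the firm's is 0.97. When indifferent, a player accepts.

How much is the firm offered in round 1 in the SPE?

Round 2 (the firm proposes): the union gets 39 if talks fail, so the firm offers 39 and keeps 81.
Round 1 (the union proposes): the firm can get 81 next round, worth 0.97 × 81 = 78.57 now; the union offers that and keeps 41.43.

78.57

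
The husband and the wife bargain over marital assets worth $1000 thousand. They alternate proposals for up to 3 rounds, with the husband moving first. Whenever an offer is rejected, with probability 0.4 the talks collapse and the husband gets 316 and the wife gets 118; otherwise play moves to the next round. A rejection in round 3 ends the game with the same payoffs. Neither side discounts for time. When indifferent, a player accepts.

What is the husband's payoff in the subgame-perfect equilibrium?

746.16

By backward induction:
Round 3 (the husband proposes): the wife gets 118 if talks fail, so the husband offers 118 and keeps 882.
Round 2 (the wife proposes): rejecting gives the husband an expected 0.6 × 882 + 0.4 × 316 = 655.6, so the wife offers 655.6, keeping 344.4.
Round 1 (the husband proposes): rejecting gives the wife an expected 0.6 × 344.4 + 0.4 × 118 = 253.84, so the husband offers 253.84, keeping 746.16.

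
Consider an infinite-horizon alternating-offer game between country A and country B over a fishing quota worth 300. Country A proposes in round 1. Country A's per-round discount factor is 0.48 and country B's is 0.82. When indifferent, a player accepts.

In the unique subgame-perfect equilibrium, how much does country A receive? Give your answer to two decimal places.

When country A proposes, country B accepts any offer worth at least 0.82 times what country B would get by proposing next round; and vice versa.
This gives x = 300 − 0.82y and y = 300 − 0.48x, where x and y are each side's share when it proposes.
Hence (1 − 0.82·0.48)x = 300(1 − 0.82), i.e. 0.6064·x = 54.
x ≈ 89.0501; country B's share is 300 − x ≈ 210.9499.

89.05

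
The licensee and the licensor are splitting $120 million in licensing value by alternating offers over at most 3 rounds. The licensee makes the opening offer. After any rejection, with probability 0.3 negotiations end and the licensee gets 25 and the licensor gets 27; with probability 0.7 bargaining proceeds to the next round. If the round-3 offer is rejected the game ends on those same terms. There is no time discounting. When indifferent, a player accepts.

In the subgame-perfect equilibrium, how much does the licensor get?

Round 3 (the licensee proposes): the licensor gets 27 if talks fail, so the licensee offers 27 and keeps 93.
Round 2 (the licensor proposes): rejecting gives the licensee an expected 0.7 × 93 + 0.3 × 25 = 72.6, so the licensor offers 72.6, keeping 47.4.
Round 1 (the licensee proposes): rejecting gives the licensor an expected 0.7 × 47.4 + 0.3 × 27 = 41.28; the licensee offers that and keeps 78.72.

41.28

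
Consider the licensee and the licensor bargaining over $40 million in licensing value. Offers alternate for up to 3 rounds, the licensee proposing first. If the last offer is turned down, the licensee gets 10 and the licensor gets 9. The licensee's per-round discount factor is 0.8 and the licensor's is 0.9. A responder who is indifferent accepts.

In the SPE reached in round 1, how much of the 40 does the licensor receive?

Round 3 (the licensee proposes): the licensor gets 9 if talks fail, so the licensee offers 9 and keeps 31.
Round 2 (the licensor proposes): the licensee can get 31 next round, worth 0.8 × 31 = 24.8 now, so the licensor offers 24.8, keeping 15.2.
Round 1 (the licensee proposes): the licensor can get 15.2 next round, worth 0.9 × 15.2 = 13.68 now. The licensee offers 13.68 and keeps 40 − 13.68 = 26.32.

13.68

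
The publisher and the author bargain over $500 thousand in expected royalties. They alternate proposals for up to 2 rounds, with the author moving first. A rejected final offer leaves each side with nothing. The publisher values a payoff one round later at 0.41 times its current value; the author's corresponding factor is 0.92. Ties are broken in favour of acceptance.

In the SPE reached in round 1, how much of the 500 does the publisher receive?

Round 2 (the publisher proposes): the author will accept anything ≥ 0, so the publisher offers 0 and keeps 500.
Round 1 (the author proposes): the publisher can get 500 next round, worth 0.41 × 500 = 205 now; the author offers that and keeps 295.

205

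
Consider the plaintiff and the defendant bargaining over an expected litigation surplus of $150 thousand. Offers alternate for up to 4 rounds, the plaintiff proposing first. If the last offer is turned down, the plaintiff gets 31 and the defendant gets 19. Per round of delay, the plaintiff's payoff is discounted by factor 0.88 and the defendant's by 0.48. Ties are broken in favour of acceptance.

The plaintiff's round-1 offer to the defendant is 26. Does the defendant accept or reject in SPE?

Reject

Work out the defendant's continuation value if the offer is rejected.
Round 4 (the defendant proposes): the plaintiff gets 31 if talks fail, so the defendant offers 31 and keeps 119.
Round 3 (the plaintiff proposes): the defendant can get 119 next round, worth 0.48 × 119 = 57.12 now. The plaintiff offers 57.12 and keeps 150 − 57.12 = 92.88.
Round 2 (the defendant proposes): the plaintiff can get 92.88 next round, worth 0.88 × 92.88 = 81.7344 now, so the defendant offers 81.7344, keeping 68.2656.
So by rejecting in round 1, the defendant gets 68.2656 next round, worth 0.48 × 68.2656 = 32.767488 now.
Offer 26 < 32.767488, so the defendant rejects.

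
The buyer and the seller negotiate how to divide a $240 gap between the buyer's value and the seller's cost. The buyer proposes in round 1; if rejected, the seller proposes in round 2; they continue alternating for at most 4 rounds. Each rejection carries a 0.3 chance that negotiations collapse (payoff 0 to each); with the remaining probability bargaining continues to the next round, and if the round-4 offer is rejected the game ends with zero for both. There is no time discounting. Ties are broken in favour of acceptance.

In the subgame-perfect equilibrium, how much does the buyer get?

Round 4 (the seller proposes): rejection yields 0 for the buyer; the seller offers 0 and keeps 240.
Round 3 (the buyer proposes): rejecting gives the seller an expected 0.7 × 240 = 168. The buyer offers 168 and keeps 240 − 168 = 72.
Round 2 (the seller proposes): rejecting gives the buyer an expected 0.7 × 72 = 50.4. The seller offers 50.4 and keeps 240 − 50.4 = 189.6.
Round 1 (the buyer proposes): rejecting gives the seller an expected 0.7 × 189.6 = 132.72, so the buyer offers 132.72, keeping 107.28.

107.28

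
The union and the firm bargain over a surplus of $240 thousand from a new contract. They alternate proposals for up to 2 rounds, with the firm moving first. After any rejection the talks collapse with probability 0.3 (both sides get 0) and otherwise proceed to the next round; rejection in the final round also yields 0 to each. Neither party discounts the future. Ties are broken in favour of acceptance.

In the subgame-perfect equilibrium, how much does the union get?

Round 2 (the union proposes): the firm will accept anything ≥ 0, so the union offers 0 and keeps 240.
Round 1 (the firm proposes): rejecting gives the union an expected 0.7 × 240 = 168. The firm offers 168 and keeps 240 − 168 = 72.

168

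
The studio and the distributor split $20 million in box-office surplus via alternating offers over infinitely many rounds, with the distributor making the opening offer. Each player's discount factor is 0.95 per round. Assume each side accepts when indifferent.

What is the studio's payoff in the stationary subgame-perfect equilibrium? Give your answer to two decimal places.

9.74

In a stationary SPE each proposer offers the other exactly their discounted continuation value.
If the distributor keeps x when proposing and the studio keeps y when proposing, then x = 20 − 0.95y and y = 20 − 0.95x.
Solving: x = 20(1 − 0.95) / (1 − 0.95·0.95) = 1 / 0.0975 ≈ 10.2564.
The studio gets 20 − 10.2564 ≈ 9.7436.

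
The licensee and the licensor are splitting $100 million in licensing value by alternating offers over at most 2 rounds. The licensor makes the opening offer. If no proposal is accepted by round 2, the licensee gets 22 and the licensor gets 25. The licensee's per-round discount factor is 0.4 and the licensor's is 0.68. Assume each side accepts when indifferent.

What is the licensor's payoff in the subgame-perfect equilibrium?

Round 2 (the licensee proposes): the licensor gets 25 if talks fail, so the licensee offers 25 and keeps 75.
Round 1 (the licensor proposes): the licensee can get 75 next round, worth 0.4 × 75 = 30 now. The licensor offers 30 and keeps 100 − 30 = 70.

70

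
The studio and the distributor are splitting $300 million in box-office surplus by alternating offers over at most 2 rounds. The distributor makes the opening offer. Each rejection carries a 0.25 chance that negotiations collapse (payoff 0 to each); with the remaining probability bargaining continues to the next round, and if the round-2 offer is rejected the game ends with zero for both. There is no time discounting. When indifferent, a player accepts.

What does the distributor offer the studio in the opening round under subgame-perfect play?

225

By backward induction:
Round 2 (the studio proposes): the distributor will accept anything ≥ 0, so the studio offers 0 and keeps 300.
Round 1 (the distributor proposes): rejecting gives the studio an expected 0.75 × 300 = 225. The distributor offers 225 and keeps 300 − 225 = 75.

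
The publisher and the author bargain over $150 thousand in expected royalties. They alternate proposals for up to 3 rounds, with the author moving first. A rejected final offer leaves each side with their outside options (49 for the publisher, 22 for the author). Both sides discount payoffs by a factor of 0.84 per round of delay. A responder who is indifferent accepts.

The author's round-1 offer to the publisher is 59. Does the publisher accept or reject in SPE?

Work out the publisher's continuation value if the offer is rejected.
Round 3 (the author proposes): the publisher gets 49 if talks fail, so the author offers 49 and keeps 101.
Round 2 (the publisher proposes): the author can get 101 next round, worth 0.84 × 101 = 84.84 now. The publisher offers 84.84 and keeps 150 − 84.84 = 65.16.
So by rejecting in round 1, the publisher gets 65.16 next round, worth 0.84 × 65.16 = 54.7344 now.
Offer 59 ≥ 54.7344, so the publisher accepts.

Accept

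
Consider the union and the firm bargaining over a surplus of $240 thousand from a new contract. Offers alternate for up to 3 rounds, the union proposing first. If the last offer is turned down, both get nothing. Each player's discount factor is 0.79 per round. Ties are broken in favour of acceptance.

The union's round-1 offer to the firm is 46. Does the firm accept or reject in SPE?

Accept

Round 3 (the union proposes): rejection yields 0 for the firm; the union offers 0 and keeps 240.
Round 2 (the firm proposes): the union can get 240 next round, worth 0.79 × 240 = 189.6 now, so the firm offers 189.6, keeping 50.4.
So by rejecting in round 1, the firm gets 50.4 next round, worth 0.79 × 50.4 = 39.816 now.
Offer 46 ≥ 39.816, so the firm accepts.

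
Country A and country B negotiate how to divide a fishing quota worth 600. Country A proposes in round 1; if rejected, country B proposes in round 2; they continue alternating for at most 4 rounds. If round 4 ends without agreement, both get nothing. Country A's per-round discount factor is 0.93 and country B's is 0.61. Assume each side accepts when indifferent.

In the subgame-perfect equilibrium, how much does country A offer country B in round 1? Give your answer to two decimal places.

Round 4 (country B proposes): country A will accept anything ≥ 0, so country B offers 0 and keeps 600.
Round 3 (country A proposes): country B can get 600 next round, worth 0.61 × 600 = 366 now; country A offers that and keeps 234.
Round 2 (country B proposes): country A can get 234 next round, worth 0.93 × 234 = 217.62 now; country B offers that and keeps 382.38.
Round 1 (country A proposes): country B can get 382.38 next round, worth 0.61 × 382.38 = 233.2518 now; country A offers that and keeps 366.7482.

233.25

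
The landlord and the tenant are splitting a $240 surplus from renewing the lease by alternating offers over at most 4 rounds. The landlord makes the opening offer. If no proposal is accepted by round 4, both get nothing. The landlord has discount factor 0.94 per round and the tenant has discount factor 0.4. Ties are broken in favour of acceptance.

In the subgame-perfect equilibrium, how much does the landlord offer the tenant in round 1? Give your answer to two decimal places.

41.86

Work backward from the last round.
Round 4 (the tenant proposes): rejection yields 0 for the landlord; the tenant offers 0 and keeps 240.
Round 3 (the landlord proposes): the tenant can get 240 next round, worth 0.4 × 240 = 96 now; the landlord offers that and keeps 144.
Round 2 (the tenant proposes): the landlord can get 144 next round, worth 0.94 × 144 = 135.36 now; the tenant offers that and keeps 104.64.
Round 1 (the landlord proposes): the tenant can get 104.64 next round, worth 0.4 × 104.64 = 41.856 now; the landlord offers that and keeps 198.144.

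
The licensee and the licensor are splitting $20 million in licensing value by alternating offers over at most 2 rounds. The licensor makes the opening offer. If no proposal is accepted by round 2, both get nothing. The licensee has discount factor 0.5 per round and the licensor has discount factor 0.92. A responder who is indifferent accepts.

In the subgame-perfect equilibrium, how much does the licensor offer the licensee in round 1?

10

Round 2 (the licensee proposes): rejection yields 0 for the licensor; the licensee offers 0 and keeps 20.
Round 1 (the licensor proposes): the licensee can get 20 next round, worth 0.5 × 20 = 10 now; the licensor offers that and keeps 10.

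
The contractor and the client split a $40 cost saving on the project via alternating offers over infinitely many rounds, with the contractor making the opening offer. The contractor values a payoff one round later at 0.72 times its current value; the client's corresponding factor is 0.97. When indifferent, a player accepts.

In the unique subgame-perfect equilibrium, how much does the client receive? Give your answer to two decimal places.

36.02

Let x be the contractor's share when the contractor proposes and y be the client's share when the client proposes.
The client accepts iff offered ≥ 0.97·y, so x = 40 − 0.97y. Symmetrically y = 40 − 0.72x.
Substituting: x = 40 − 0.97(40 − 0.72x), giving x(1 − 0.72·0.97) = 40(1 − 0.97).
So x = 40 × 0.03 / 0.3016 ≈ 3.9788, and the client receives 40 − x ≈ 36.0212.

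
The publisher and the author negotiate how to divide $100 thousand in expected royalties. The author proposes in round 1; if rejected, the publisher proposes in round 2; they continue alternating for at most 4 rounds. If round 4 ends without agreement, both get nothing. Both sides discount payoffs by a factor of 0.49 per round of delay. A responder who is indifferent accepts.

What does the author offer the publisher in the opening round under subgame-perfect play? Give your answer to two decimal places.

By backward induction:
Round 4 (the publisher proposes): the author will accept anything ≥ 0, so the publisher offers 0 and keeps 100.
Round 3 (the author proposes): the publisher can get 100 next round, worth 0.49 × 100 = 49 now; the author offers that and keeps 51.
Round 2 (the publisher proposes): the author can get 51 next round, worth 0.49 × 51 = 24.99 now, so the publisher offers 24.99, keeping 75.01.
Round 1 (the author proposes): the publisher can get 75.01 next round, worth 0.49 × 75.01 = 36.7549 now. The author offers 36.7549 and keeps 100 − 36.7549 = 63.2451.

36.75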